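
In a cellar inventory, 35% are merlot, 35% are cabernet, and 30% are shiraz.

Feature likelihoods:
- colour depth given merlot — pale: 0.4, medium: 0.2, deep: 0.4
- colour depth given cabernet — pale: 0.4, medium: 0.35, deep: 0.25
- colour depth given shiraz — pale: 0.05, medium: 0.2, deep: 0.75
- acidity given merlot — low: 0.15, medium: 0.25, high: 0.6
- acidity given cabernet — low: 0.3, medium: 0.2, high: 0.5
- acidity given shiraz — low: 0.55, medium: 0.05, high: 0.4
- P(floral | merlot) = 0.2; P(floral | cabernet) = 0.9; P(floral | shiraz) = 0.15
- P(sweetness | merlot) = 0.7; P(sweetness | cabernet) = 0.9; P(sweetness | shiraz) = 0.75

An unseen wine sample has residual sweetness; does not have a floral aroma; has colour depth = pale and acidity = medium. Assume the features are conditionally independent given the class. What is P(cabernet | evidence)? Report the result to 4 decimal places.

0.1115

merlot: 0.35 × 0.4 × 0.25 × (1−0.2) × 0.7 = 0.0196
cabernet: 0.35 × 0.4 × 0.2 × (1−0.9) × 0.9 = 0.00252
shiraz: 0.3 × 0.05 × 0.05 × (1−0.15) × 0.75 = 0.000478125
P(cabernet | x) = 0.00252 / 0.022598125 ≈ 0.1115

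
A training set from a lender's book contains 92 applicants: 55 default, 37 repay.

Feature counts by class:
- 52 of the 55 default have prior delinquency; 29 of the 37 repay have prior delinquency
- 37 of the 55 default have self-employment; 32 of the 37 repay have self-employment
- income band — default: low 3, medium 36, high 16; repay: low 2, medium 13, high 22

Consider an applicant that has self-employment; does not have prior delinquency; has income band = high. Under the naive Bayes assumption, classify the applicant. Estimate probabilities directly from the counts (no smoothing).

default: (55/92) × (3/55) × (37/55) × (16/55) ≈ 0.0063816
repay: (37/92) × (8/37) × (32/37) × (22/37) ≈ 0.0447169
Highest score → repay.

repay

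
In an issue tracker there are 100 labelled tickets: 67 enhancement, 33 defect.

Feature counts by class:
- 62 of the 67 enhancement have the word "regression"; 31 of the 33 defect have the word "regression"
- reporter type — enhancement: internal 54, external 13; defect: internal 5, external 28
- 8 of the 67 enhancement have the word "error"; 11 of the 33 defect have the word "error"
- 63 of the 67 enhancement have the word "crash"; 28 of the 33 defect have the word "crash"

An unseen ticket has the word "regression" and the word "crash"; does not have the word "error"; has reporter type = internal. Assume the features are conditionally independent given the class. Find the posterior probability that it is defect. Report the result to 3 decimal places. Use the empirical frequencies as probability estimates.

0.060

enhancement: (67/100) × (62/67) × (54/67) × (59/67) × (63/67) ≈ 0.413765
defect: (33/100) × (31/33) × (5/33) × (22/33) × (28/33) ≈ 0.0265687
P(defect | x) = 0.0265687 / 0.4403337 ≈ 0.060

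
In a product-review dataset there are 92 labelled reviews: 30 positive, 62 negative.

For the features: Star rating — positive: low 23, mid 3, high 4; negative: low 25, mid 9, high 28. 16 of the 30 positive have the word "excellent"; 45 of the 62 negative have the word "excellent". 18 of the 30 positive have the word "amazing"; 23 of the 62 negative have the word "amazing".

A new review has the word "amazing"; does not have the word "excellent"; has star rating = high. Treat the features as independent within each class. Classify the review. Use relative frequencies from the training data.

positive: (30/92) × (4/30) × (14/30) × (18/30) ≈ 0.0121739
negative: (62/92) × (28/62) × (17/62) × (23/62) ≈ 0.0309573
Highest score → negative.

negative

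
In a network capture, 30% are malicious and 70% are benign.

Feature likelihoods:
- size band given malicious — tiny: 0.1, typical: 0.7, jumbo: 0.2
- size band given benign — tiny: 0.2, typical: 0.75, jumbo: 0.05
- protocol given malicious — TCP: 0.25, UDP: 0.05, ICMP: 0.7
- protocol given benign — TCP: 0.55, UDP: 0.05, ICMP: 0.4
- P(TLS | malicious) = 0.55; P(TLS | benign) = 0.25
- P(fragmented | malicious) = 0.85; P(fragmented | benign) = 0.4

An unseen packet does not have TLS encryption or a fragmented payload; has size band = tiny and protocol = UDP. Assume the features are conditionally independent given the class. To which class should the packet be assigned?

benign

malicious: 0.3 × 0.1 × 0.05 × (1−0.55) × (1−0.85) = 0.00010125
benign: 0.7 × 0.2 × 0.05 × (1−0.25) × (1−0.4) = 0.00315
Highest score → benign.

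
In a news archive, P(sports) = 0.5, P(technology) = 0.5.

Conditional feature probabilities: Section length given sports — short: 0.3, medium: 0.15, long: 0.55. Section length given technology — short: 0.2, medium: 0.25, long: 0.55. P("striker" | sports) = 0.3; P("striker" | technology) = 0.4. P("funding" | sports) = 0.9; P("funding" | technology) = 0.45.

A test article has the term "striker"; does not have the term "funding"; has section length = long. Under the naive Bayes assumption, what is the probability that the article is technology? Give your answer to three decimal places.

0.880

sports: 0.5 × 0.55 × 0.3 × (1−0.9) = 0.00825
technology: 0.5 × 0.55 × 0.4 × (1−0.45) = 0.0605
P(technology | x) = 0.0605 / 0.06875 ≈ 0.880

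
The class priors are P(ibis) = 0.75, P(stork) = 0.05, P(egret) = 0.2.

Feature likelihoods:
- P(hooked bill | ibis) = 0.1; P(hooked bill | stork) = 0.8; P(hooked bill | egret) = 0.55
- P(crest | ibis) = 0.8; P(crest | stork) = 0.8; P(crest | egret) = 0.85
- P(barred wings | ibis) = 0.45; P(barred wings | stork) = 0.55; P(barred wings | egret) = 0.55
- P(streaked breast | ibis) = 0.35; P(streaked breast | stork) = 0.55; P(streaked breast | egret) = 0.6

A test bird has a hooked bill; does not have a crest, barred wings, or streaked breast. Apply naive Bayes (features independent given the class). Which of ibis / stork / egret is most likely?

ibis: 0.75 × 0.1 × (1−0.8) × (1−0.45) × (1−0.35) = 0.0053625
stork: 0.05 × 0.8 × (1−0.8) × (1−0.55) × (1−0.55) = 0.00162
egret: 0.2 × 0.55 × (1−0.85) × (1−0.55) × (1−0.6) = 0.00297
Highest score → ibis.

ibis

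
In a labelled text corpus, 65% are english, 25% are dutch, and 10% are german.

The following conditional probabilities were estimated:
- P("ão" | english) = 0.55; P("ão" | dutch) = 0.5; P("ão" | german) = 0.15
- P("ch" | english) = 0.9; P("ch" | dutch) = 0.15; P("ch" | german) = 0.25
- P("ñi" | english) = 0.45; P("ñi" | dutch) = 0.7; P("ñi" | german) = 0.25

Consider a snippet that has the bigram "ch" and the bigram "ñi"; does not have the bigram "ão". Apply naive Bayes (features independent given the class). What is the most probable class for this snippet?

english

english: 0.65 × (1−0.55) × 0.9 × 0.45 = 0.1184625
dutch: 0.25 × (1−0.5) × 0.15 × 0.7 = 0.013125
german: 0.1 × (1−0.15) × 0.25 × 0.25 = 0.0053125
Highest score → english.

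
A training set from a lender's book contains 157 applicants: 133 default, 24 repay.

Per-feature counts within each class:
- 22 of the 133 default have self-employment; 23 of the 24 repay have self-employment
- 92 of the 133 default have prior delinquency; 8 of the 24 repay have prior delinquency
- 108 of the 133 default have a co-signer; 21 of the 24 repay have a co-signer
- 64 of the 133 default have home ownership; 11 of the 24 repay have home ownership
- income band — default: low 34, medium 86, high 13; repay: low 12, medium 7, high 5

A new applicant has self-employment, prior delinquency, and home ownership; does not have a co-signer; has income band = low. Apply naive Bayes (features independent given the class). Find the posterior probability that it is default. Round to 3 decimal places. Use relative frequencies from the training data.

0.616

default: (133/157) × (22/133) × (92/133) × (25/133) × (64/133) × (34/133) ≈ 0.00224132
repay: (24/157) × (23/24) × (8/24) × (3/24) × (11/24) × (12/24) ≈ 0.00139884
P(default | x) = 0.00224132 / 0.00364016 ≈ 0.616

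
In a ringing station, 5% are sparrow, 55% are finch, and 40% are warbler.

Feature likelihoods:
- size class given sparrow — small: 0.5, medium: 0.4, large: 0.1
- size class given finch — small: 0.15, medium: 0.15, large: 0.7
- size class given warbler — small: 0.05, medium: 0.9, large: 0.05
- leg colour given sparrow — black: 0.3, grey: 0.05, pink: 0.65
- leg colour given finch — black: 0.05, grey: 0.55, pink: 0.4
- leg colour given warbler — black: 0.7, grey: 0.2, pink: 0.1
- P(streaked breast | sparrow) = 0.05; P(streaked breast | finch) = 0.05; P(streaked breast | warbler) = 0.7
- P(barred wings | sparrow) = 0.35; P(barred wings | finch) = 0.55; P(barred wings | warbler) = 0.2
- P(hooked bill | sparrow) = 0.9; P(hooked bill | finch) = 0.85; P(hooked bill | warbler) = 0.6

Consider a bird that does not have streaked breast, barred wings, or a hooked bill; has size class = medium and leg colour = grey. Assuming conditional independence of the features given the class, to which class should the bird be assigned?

warbler

sparrow: 0.05 × 0.4 × 0.05 × (1−0.05) × (1−0.35) × (1−0.9) = 0.00006175
finch: 0.55 × 0.15 × 0.55 × (1−0.05) × (1−0.55) × (1−0.85) = 0.002909671875
warbler: 0.4 × 0.9 × 0.2 × (1−0.7) × (1−0.2) × (1−0.6) = 0.006912
Highest score → warbler.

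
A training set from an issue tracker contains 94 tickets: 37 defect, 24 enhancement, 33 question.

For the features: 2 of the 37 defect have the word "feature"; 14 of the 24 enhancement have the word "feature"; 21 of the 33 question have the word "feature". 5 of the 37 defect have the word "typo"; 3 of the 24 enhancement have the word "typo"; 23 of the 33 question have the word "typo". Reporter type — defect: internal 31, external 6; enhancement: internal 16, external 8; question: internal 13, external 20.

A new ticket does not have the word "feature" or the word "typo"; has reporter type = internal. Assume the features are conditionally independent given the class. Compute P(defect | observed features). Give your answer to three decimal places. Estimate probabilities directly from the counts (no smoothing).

0.777

defect: (37/94) × (35/37) × (32/37) × (31/37) ≈ 0.269804
enhancement: (24/94) × (10/24) × (21/24) × (16/24) ≈ 0.0620567
question: (33/94) × (12/33) × (10/33) × (13/33) ≈ 0.0152394
P(defect | x) = 0.269804 / 0.3471001 ≈ 0.777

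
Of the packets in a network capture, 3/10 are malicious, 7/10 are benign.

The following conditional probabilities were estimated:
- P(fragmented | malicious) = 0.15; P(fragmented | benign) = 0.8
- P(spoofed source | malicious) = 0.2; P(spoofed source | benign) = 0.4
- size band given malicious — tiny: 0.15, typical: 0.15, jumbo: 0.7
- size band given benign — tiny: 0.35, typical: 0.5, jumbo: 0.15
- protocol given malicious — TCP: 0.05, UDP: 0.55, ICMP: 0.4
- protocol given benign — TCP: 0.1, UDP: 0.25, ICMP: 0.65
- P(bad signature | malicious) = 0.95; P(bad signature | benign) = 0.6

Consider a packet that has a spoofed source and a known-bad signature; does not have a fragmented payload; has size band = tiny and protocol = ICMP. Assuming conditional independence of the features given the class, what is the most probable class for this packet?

benign

malicious: 0.3 × (1−0.15) × 0.2 × 0.15 × 0.4 × 0.95 = 0.002907
benign: 0.7 × (1−0.8) × 0.4 × 0.35 × 0.65 × 0.6 = 0.007644
Highest score → benign.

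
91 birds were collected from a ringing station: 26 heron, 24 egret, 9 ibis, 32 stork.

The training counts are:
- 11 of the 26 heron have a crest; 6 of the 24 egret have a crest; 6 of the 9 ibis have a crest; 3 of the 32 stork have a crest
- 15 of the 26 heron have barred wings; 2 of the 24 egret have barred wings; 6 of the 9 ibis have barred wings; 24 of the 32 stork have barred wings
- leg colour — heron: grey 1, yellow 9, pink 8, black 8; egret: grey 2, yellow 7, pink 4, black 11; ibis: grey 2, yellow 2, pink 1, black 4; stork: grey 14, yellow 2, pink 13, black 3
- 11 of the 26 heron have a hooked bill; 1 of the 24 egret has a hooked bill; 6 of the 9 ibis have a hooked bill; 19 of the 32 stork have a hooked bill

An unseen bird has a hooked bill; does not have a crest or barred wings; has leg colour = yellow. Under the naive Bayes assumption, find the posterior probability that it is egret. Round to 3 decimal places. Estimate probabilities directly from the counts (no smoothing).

0.130

heron: (26/91) × (15/26) × (11/26) × (9/26) × (11/26) ≈ 0.0102131
egret: (24/91) × (18/24) × (22/24) × (7/24) × (1/24) ≈ 0.00220353
ibis: (9/91) × (3/9) × (3/9) × (2/9) × (6/9) ≈ 0.001628
stork: (32/91) × (29/32) × (8/32) × (2/32) × (19/32) ≈ 0.00295652
P(egret | x) = 0.00220353 / 0.01700115 ≈ 0.130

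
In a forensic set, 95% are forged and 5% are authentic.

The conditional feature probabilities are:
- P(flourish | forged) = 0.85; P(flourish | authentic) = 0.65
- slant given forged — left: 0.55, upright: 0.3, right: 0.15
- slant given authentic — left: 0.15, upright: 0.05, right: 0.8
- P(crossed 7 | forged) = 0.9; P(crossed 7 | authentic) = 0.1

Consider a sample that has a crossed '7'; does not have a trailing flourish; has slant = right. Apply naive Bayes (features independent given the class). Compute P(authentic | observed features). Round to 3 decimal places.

0.068

forged: 0.95 × (1−0.85) × 0.15 × 0.9 = 0.0192375
authentic: 0.05 × (1−0.65) × 0.8 × 0.1 = 0.0014
P(authentic | x) = 0.0014 / 0.0206375 ≈ 0.068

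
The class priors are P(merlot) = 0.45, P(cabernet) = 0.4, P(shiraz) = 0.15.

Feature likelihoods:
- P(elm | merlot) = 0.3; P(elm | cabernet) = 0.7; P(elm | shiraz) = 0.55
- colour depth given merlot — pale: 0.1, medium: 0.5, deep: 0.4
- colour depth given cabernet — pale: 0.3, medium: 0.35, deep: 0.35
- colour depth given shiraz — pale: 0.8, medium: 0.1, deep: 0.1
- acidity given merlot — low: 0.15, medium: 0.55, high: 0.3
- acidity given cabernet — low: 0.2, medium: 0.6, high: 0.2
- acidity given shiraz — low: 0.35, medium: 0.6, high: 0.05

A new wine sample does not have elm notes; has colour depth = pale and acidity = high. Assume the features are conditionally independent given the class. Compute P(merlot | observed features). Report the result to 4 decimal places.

0.4884

merlot: 0.45 × (1−0.3) × 0.1 × 0.3 = 0.00945
cabernet: 0.4 × (1−0.7) × 0.3 × 0.2 = 0.0072
shiraz: 0.15 × (1−0.55) × 0.8 × 0.05 = 0.0027
P(merlot | x) = 0.00945 / 0.01935 ≈ 0.4884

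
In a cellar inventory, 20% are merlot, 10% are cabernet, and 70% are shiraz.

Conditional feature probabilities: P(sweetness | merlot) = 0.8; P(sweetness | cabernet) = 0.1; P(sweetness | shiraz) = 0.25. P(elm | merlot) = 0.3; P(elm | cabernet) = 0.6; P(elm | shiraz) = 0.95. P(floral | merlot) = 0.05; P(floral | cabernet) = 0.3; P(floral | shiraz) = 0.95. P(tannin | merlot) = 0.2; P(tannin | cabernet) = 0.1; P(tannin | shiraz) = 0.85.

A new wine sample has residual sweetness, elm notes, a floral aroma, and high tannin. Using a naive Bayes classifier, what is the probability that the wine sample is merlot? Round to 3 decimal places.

0.004

merlot: 0.2 × 0.8 × 0.3 × 0.05 × 0.2 = 0.00048
cabernet: 0.1 × 0.1 × 0.6 × 0.3 × 0.1 = 0.00018
shiraz: 0.7 × 0.25 × 0.95 × 0.95 × 0.85 = 0.134246875
P(merlot | x) = 0.00048 / 0.134906875 ≈ 0.004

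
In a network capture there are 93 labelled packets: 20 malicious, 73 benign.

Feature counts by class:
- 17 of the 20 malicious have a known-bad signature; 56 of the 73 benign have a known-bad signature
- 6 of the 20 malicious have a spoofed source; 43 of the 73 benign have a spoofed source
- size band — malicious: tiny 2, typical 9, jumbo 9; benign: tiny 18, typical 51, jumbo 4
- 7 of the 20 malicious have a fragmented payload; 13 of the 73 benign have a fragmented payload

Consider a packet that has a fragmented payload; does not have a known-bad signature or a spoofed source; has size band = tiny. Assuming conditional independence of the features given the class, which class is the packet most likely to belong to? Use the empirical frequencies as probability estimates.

malicious: (20/93) × (3/20) × (14/20) × (2/20) × (7/20) ≈ 0.000790323
benign: (73/93) × (17/73) × (30/73) × (18/73) × (13/73) ≈ 0.00329864
Highest score → benign.

benign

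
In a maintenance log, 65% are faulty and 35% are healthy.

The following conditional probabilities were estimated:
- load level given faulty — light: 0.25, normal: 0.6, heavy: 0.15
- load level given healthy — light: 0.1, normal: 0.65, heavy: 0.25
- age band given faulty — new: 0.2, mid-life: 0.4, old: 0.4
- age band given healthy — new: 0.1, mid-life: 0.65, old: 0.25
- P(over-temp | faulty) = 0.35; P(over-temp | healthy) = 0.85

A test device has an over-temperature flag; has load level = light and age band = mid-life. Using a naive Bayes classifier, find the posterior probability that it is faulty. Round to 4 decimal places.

faulty: 0.65 × 0.25 × 0.4 × 0.35 = 0.02275
healthy: 0.35 × 0.1 × 0.65 × 0.85 = 0.0193375
P(faulty | x) = 0.02275 / 0.0420875 ≈ 0.5405

0.5405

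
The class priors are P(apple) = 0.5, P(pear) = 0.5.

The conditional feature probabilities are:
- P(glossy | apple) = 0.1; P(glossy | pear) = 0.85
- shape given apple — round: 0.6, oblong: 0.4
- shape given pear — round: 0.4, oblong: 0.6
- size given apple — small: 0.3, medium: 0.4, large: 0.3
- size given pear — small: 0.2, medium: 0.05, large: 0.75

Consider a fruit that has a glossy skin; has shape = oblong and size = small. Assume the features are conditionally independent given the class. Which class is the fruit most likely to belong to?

apple: 0.5 × 0.1 × 0.4 × 0.3 = 0.006
pear: 0.5 × 0.85 × 0.6 × 0.2 = 0.051
Highest score → pear.

pear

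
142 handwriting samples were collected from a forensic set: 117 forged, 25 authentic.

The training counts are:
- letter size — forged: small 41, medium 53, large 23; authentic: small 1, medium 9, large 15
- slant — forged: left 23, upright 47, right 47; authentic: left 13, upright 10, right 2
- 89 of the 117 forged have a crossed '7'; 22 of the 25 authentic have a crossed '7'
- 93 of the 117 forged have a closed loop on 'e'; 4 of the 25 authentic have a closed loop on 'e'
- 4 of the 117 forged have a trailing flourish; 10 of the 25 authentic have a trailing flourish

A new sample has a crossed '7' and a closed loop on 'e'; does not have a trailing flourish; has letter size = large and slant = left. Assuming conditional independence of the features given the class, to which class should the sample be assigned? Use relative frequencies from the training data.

forged: (117/142) × (23/117) × (23/117) × (89/117) × (93/117) × (113/117) ≈ 0.0185941
authentic: (25/142) × (15/25) × (13/25) × (22/25) × (4/25) × (15/25) ≈ 0.00464045
Highest score → forged.

forged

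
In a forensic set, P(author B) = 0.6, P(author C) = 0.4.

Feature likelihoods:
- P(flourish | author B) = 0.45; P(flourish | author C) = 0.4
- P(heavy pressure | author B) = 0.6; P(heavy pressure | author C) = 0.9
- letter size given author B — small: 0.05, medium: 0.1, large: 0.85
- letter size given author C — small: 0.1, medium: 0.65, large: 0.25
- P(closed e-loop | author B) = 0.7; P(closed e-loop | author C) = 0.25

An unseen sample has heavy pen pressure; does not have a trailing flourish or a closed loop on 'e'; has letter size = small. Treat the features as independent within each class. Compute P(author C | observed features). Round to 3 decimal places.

author B: 0.6 × (1−0.45) × 0.6 × 0.05 × (1−0.7) = 0.00297
author C: 0.4 × (1−0.4) × 0.9 × 0.1 × (1−0.25) = 0.0162
P(author C | x) = 0.0162 / 0.01917 ≈ 0.845

0.845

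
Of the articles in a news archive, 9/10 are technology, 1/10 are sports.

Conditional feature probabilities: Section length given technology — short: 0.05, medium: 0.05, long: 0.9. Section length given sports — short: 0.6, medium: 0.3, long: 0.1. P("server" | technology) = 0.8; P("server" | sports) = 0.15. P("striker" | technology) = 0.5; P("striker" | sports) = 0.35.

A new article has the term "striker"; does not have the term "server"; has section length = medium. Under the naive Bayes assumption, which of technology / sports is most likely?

technology: 0.9 × 0.05 × (1−0.8) × 0.5 = 0.0045
sports: 0.1 × 0.3 × (1−0.15) × 0.35 = 0.008925
Highest score → sports.

sports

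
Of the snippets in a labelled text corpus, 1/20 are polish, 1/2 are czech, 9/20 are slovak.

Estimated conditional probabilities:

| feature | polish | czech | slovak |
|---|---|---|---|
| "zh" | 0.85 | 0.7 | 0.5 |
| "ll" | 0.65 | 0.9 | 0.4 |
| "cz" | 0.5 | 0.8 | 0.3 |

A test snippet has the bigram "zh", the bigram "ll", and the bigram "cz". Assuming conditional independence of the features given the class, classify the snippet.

polish: 0.05 × 0.85 × 0.65 × 0.5 = 0.0138125
czech: 0.5 × 0.7 × 0.9 × 0.8 = 0.252
slovak: 0.45 × 0.5 × 0.4 × 0.3 = 0.027
Highest score → czech.

czech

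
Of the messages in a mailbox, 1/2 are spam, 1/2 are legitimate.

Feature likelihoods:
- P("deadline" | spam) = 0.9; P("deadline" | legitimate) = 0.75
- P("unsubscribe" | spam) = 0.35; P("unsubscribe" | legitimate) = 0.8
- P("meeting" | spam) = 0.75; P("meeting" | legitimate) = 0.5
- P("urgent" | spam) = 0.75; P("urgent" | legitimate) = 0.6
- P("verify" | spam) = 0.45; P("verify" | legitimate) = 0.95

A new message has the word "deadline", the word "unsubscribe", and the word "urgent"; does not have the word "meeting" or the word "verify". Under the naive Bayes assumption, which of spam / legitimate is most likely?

spam: 0.5 × 0.9 × 0.35 × (1−0.75) × 0.75 × (1−0.45) = 0.0162421875
legitimate: 0.5 × 0.75 × 0.8 × (1−0.5) × 0.6 × (1−0.95) = 0.0045
Highest score → spam.

spam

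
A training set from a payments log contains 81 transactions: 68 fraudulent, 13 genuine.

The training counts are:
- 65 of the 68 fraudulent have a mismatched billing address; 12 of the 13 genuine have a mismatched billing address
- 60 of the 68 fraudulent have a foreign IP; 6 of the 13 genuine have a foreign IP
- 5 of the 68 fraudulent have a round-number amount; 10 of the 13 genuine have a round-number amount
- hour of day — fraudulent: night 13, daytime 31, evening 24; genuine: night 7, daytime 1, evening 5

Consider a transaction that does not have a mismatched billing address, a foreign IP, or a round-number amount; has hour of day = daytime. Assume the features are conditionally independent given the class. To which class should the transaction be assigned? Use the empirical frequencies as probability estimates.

fraudulent

fraudulent: (68/81) × (3/68) × (8/68) × (63/68) × (31/68) ≈ 0.00184036
genuine: (13/81) × (1/13) × (7/13) × (3/13) × (1/13) ≈ 0.000118006
Highest score → fraudulent.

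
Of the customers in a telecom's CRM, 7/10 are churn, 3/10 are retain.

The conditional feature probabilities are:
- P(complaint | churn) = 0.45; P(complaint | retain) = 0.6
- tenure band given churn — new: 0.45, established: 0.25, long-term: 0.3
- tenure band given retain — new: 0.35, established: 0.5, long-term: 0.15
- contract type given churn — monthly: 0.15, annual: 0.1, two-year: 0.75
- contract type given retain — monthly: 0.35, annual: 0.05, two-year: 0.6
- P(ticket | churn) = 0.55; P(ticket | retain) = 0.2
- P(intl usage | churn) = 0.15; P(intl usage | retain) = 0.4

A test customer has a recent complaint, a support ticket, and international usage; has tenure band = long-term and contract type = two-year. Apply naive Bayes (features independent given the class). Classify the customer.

churn

churn: 0.7 × 0.45 × 0.3 × 0.75 × 0.55 × 0.15 = 0.0058471875
retain: 0.3 × 0.6 × 0.15 × 0.6 × 0.2 × 0.4 = 0.001296
Highest score → churn.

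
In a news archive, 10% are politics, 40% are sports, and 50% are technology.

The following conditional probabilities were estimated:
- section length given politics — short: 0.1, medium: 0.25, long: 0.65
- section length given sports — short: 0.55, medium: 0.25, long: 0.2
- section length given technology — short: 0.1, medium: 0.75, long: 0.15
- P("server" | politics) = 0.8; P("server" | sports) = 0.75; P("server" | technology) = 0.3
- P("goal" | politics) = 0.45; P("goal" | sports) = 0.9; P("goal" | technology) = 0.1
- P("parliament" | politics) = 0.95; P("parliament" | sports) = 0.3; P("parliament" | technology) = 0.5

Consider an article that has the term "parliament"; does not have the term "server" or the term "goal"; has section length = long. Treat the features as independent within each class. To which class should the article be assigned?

technology

politics: 0.1 × 0.65 × (1−0.8) × (1−0.45) × 0.95 = 0.0067925
sports: 0.4 × 0.2 × (1−0.75) × (1−0.9) × 0.3 = 0.0006
technology: 0.5 × 0.15 × (1−0.3) × (1−0.1) × 0.5 = 0.023625
Highest score → technology.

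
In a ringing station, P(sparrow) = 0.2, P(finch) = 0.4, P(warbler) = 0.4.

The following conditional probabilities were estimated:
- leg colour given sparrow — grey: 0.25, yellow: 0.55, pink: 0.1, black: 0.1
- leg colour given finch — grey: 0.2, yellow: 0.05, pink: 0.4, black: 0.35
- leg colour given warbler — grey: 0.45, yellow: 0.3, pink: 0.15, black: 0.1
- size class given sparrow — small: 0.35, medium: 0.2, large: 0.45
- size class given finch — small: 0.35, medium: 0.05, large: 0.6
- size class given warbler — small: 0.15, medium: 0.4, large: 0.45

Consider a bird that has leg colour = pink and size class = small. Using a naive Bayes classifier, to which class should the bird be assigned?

finch

sparrow: 0.2 × 0.1 × 0.35 = 0.007
finch: 0.4 × 0.4 × 0.35 = 0.056
warbler: 0.4 × 0.15 × 0.15 = 0.009
Highest score → finch.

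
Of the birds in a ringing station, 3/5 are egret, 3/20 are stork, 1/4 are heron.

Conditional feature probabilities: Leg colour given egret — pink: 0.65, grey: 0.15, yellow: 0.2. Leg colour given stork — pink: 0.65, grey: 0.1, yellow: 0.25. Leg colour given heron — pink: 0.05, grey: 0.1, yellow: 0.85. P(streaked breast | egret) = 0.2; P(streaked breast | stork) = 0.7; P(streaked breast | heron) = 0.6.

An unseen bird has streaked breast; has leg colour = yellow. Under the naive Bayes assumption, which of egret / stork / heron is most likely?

egret: 0.6 × 0.2 × 0.2 = 0.024
stork: 0.15 × 0.25 × 0.7 = 0.02625
heron: 0.25 × 0.85 × 0.6 = 0.1275
Highest score → heron.

heron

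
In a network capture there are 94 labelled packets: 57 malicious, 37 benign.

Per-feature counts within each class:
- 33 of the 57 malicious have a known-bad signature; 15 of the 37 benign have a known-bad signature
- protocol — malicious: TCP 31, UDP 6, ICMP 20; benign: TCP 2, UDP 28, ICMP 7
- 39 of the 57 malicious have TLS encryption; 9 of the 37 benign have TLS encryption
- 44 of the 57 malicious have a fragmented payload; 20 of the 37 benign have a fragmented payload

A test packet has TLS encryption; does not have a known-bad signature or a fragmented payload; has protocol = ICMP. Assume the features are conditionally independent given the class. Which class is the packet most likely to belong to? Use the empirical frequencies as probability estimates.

malicious: (57/94) × (24/57) × (20/57) × (39/57) × (13/57) ≈ 0.0139797
benign: (37/94) × (22/37) × (7/37) × (9/37) × (17/37) ≈ 0.00494856
Highest score → malicious.

malicious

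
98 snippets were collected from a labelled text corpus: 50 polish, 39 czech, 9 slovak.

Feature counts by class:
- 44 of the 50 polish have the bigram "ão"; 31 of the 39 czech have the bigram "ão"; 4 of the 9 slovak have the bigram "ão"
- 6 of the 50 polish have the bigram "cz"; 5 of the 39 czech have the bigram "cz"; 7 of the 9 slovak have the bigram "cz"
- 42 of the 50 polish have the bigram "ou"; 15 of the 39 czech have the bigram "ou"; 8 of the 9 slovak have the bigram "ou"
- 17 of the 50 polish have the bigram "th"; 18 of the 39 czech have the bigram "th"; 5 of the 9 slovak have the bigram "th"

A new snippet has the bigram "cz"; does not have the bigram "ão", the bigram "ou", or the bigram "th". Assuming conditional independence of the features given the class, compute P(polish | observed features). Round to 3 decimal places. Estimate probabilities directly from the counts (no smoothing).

polish: (50/98) × (6/50) × (6/50) × (8/50) × (33/50) ≈ 0.000775837
czech: (39/98) × (8/39) × (5/39) × (24/39) × (21/39) ≈ 0.00346793
slovak: (9/98) × (5/9) × (7/9) × (1/9) × (4/9) ≈ 0.00195963
P(polish | x) = 0.000775837 / 0.006203397 ≈ 0.125

0.125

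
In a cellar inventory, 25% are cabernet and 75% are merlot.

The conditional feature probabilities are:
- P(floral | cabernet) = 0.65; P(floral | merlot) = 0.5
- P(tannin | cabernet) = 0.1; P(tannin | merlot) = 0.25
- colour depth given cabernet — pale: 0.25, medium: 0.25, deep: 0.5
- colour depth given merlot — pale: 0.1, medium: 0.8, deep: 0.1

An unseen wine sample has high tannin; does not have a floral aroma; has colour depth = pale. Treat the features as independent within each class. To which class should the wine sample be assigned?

cabernet: 0.25 × (1−0.65) × 0.1 × 0.25 = 0.0021875
merlot: 0.75 × (1−0.5) × 0.25 × 0.1 = 0.009375
Highest score → merlot.

merlot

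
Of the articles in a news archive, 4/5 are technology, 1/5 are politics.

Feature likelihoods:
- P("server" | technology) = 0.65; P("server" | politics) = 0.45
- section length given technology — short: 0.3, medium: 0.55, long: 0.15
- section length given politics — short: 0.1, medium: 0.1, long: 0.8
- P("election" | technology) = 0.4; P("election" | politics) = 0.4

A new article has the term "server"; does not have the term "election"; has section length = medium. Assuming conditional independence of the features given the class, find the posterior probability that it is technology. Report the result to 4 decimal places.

0.9695

technology: 0.8 × 0.65 × 0.55 × (1−0.4) = 0.1716
politics: 0.2 × 0.45 × 0.1 × (1−0.4) = 0.0054
P(technology | x) = 0.1716 / 0.177 ≈ 0.9695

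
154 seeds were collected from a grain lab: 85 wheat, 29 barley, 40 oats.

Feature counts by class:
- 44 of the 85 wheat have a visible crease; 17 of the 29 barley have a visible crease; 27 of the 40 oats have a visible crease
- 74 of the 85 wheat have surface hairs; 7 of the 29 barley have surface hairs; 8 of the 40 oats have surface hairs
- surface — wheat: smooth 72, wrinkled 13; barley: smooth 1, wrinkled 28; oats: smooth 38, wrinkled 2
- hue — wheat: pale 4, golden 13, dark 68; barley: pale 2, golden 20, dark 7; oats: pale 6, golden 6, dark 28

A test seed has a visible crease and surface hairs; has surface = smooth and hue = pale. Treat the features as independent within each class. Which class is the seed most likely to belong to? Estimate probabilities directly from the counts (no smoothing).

wheat

wheat: (85/154) × (44/85) × (74/85) × (72/85) × (4/85) ≈ 0.00991515
barley: (29/154) × (17/29) × (7/29) × (1/29) × (2/29) ≈ 0.0000633669
oats: (40/154) × (27/40) × (8/40) × (38/40) × (6/40) ≈ 0.00499675
Highest score → wheat.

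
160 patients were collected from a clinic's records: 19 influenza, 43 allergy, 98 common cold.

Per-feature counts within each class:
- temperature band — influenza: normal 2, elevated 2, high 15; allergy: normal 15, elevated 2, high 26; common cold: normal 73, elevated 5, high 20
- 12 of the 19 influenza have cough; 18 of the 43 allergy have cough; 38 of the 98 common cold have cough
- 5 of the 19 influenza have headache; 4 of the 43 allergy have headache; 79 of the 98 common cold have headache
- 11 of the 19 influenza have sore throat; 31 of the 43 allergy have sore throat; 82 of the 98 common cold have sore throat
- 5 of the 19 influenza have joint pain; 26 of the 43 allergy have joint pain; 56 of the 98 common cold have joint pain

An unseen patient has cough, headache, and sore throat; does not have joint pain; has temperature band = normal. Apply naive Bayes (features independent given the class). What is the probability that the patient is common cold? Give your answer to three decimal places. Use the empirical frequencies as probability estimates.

0.964

influenza: (19/160) × (2/19) × (12/19) × (5/19) × (11/19) × (14/19) ≈ 0.000886273
allergy: (43/160) × (15/43) × (18/43) × (4/43) × (31/43) × (17/43) ≈ 0.0010405
common cold: (98/160) × (73/98) × (38/98) × (79/98) × (82/98) × (42/98) ≈ 0.0511414
P(common cold | x) = 0.0511414 / 0.053068173 ≈ 0.964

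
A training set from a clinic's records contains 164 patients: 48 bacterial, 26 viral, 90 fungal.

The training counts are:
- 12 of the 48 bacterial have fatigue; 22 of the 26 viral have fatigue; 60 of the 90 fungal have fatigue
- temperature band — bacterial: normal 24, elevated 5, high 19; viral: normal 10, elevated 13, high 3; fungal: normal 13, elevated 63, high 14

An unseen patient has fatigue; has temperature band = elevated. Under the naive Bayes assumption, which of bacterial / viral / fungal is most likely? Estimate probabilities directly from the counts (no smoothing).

fungal

bacterial: (48/164) × (12/48) × (5/48) ≈ 0.00762195
viral: (26/164) × (22/26) × (13/26) ≈ 0.0670732
fungal: (90/164) × (60/90) × (63/90) ≈ 0.256098
Highest score → fungal.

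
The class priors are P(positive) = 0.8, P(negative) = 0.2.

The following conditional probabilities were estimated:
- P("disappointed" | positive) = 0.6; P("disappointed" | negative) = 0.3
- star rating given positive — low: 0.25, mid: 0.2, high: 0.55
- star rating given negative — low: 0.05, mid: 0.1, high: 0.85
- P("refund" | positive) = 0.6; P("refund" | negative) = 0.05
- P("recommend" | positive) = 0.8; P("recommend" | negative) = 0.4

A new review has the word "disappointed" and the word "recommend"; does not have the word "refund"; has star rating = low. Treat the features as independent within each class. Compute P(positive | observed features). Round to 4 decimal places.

positive: 0.8 × 0.6 × 0.25 × (1−0.6) × 0.8 = 0.0384
negative: 0.2 × 0.3 × 0.05 × (1−0.05) × 0.4 = 0.00114
P(positive | x) = 0.0384 / 0.03954 ≈ 0.9712

0.9712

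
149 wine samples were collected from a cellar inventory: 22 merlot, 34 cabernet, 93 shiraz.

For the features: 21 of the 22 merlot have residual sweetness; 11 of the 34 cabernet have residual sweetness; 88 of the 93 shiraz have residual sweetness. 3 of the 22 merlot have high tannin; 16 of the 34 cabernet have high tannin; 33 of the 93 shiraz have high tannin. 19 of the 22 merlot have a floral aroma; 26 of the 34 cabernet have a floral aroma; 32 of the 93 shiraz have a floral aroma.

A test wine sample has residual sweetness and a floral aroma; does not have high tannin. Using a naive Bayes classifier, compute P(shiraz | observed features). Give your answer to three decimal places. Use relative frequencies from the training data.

merlot: (22/149) × (21/22) × (19/22) × (19/22) ≈ 0.105122
cabernet: (34/149) × (11/34) × (18/34) × (26/34) ≈ 0.0298878
shiraz: (93/149) × (88/93) × (60/93) × (32/93) ≈ 0.131109
P(shiraz | x) = 0.131109 / 0.2661188 ≈ 0.493

0.493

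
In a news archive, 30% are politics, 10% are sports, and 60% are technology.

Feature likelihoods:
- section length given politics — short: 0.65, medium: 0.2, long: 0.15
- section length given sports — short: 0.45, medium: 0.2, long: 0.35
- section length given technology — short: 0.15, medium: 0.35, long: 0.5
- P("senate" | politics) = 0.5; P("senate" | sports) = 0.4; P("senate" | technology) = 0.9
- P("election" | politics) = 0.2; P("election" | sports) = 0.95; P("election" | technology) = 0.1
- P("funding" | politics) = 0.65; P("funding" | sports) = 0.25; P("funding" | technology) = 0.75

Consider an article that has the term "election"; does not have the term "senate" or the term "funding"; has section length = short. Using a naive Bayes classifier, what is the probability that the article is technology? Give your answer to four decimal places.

politics: 0.3 × 0.65 × (1−0.5) × 0.2 × (1−0.65) = 0.006825
sports: 0.1 × 0.45 × (1−0.4) × 0.95 × (1−0.25) = 0.0192375
technology: 0.6 × 0.15 × (1−0.9) × 0.1 × (1−0.75) = 0.000225
P(technology | x) = 0.000225 / 0.0262875 ≈ 0.0086

0.0086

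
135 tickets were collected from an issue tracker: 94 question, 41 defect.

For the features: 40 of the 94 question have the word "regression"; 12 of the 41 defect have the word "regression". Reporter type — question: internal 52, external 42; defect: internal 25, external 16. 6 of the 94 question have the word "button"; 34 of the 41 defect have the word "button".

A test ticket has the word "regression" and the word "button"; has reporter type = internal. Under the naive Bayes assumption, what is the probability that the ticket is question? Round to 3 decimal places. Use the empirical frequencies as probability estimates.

question: (94/135) × (40/94) × (52/94) × (6/94) ≈ 0.0104623
defect: (41/135) × (12/41) × (25/41) × (34/41) ≈ 0.0449468
P(question | x) = 0.0104623 / 0.0554091 ≈ 0.189

0.189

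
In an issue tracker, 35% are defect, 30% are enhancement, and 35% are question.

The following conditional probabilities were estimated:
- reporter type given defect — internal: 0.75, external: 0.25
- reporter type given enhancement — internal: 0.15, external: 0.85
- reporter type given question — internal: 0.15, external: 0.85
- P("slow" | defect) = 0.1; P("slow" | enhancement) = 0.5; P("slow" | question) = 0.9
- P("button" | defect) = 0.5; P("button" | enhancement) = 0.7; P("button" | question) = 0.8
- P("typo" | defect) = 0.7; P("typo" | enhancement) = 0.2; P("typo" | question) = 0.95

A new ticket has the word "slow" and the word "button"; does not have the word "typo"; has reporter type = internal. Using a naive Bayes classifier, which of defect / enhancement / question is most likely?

defect: 0.35 × 0.75 × 0.1 × 0.5 × (1−0.7) = 0.0039375
enhancement: 0.3 × 0.15 × 0.5 × 0.7 × (1−0.2) = 0.0126
question: 0.35 × 0.15 × 0.9 × 0.8 × (1−0.95) = 0.00189
Highest score → enhancement.

enhancement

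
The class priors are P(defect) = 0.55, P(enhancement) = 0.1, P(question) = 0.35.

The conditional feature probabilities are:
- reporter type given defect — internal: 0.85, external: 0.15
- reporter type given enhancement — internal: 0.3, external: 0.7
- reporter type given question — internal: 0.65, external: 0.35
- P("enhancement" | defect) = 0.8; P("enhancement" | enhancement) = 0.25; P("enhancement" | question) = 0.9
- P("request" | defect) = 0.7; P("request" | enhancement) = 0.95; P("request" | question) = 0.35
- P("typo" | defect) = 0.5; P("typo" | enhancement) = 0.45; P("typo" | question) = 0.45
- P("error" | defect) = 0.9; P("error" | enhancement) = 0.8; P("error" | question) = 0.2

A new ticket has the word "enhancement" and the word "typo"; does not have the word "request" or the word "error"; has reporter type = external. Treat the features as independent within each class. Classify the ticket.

defect: 0.55 × 0.15 × 0.8 × (1−0.7) × 0.5 × (1−0.9) = 0.00099
enhancement: 0.1 × 0.7 × 0.25 × (1−0.95) × 0.45 × (1−0.8) = 0.00007875
question: 0.35 × 0.35 × 0.9 × (1−0.35) × 0.45 × (1−0.2) = 0.0257985
Highest score → question.

question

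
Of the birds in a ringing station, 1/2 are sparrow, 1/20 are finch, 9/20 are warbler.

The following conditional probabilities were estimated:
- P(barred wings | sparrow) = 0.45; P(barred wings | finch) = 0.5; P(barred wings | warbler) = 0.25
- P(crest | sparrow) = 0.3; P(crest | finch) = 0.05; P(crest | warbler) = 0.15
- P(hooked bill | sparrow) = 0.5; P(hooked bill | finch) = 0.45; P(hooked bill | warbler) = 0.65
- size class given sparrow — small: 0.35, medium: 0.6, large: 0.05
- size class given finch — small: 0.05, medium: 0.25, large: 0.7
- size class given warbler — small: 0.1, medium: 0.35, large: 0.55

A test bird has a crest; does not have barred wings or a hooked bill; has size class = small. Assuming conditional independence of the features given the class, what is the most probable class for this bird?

sparrow

sparrow: 0.5 × (1−0.45) × 0.3 × (1−0.5) × 0.35 = 0.0144375
finch: 0.05 × (1−0.5) × 0.05 × (1−0.45) × 0.05 = 0.000034375
warbler: 0.45 × (1−0.25) × 0.15 × (1−0.65) × 0.1 = 0.001771875
Highest score → sparrow.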